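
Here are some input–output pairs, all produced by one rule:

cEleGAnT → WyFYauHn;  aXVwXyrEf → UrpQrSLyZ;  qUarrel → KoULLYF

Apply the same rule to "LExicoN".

Each output is the input with this applied: flip the case of every letter, then shift every letter 6 places backward in the alphabet (wrapping around).
On "LExicoN" that produces "fyRCWIh".

fyRCWIh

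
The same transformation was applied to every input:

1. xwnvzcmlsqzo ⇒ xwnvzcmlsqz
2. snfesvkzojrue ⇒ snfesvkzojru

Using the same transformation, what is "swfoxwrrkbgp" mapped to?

The pattern: delete the last character.
For "swfoxwrrkbgp" the result is "swfoxwrrkbg".

swfoxwrrkbg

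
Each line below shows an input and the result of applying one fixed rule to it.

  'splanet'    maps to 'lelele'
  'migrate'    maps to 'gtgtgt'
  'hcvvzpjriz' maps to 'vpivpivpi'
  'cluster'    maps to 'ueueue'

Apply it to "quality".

atatat

The rule is to keep one character in every 3, starting at position 3 (positions 3rd, 6th, 9th, ...), then write the whole string 3 times in a row.
Applying both steps to "quality": "at", then "atatat".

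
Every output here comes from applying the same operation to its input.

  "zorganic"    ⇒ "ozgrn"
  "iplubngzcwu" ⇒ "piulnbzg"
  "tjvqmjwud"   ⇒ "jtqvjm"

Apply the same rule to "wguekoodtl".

gweuokd

What's happening: swap each adjacent pair of characters (1↔2, 3↔4, ...), then delete the last 3 characters.
Starting from "wguekoodtl": after the first operation, "gweuokdolt"; after the second, "gweuokd".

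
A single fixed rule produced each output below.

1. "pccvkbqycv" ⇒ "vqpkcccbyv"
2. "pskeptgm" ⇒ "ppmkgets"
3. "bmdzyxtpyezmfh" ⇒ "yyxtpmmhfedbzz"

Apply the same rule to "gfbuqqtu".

In each case the input is transformed by: sort the characters into reverse alphabetical order, then move the first 2 characters to the end (rotate left by 2).
Working it through for "gfbuqqtu": intermediate "uutqqgfb", final "tqqgfbuu".

tqqgfbuu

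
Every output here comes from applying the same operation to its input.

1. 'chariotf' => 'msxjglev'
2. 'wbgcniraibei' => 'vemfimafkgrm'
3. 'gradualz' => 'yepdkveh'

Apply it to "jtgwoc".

asgnxk

The pattern: shift every letter 4 places forward in the alphabet (wrapping around), then swap the front and back halves of the string.
On "jtgwoc": the first step gives "nxkasg", and the second then gives "asgnxk".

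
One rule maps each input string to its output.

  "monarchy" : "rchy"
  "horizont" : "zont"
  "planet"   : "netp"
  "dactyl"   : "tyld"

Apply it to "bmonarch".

arch

Looking at the pairs, the operation is to swap the front and back halves of the string, then keep only the first 4 characters.
Applying that to "bmonarch" gives "arch".
(Check on "monarchy": → "rchymona" → "rchy" ✓)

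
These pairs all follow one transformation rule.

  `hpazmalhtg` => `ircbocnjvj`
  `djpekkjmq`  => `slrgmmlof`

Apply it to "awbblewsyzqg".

iyddngyuabsc

In each case the input is transformed by: swap the first and last characters, then shift every letter 2 places forward in the alphabet (wrapping around).
For "awbblewsyzqg", step one produces "gwbblewsyzqa"; step two turns that into "iyddngyuabsc".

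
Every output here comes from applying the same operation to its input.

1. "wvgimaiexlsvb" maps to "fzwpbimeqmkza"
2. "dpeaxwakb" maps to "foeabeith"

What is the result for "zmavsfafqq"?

uujejwzeqd

In each case the input is transformed by: reverse the string, then shift every letter 4 places forward in the alphabet (wrapping around).
On "zmavsfafqq": the first step gives "qqfafsvamz", and the second then gives "uujejwzeqd".
(Check on "dpeaxwakb": → "bkawxaepd" → "foeabeith" ✓)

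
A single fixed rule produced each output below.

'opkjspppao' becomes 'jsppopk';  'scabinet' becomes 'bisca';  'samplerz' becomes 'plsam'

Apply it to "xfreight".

eixfr

The transformation: delete the last 3 characters, then move the first 3 characters to the end (rotate left by 3).
Working it through for "xfreight": intermediate "xfrei", final "eixfr".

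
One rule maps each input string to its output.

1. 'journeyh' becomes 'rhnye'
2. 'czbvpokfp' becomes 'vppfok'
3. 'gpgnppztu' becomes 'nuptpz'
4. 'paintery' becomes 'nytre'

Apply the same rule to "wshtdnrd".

tddrn

Each output is the input with this applied: delete the first 3 characters, then take characters alternately from the front and the back (1st, last, 2nd, 2nd-last, ...).
On "wshtdnrd" that produces "tddrn".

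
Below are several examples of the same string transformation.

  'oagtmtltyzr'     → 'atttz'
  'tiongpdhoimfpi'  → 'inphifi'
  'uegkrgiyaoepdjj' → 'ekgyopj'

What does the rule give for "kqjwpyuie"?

The transformation: keep every other character starting from the second (positions 2nd, 4th, 6th, ...).
Applying that to "kqjwpyuie" gives "qwyi".

qwyi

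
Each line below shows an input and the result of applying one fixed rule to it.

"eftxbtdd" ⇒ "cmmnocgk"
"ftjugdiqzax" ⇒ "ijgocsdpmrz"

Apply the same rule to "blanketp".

ncykujwt

Each output is the input with this applied: shift every letter 9 places forward in the alphabet (wrapping around), then move the last 3 characters to the front (rotate right by 3).
For "blanketp", step one produces "kujwtncy"; step two turns that into "ncykujwt".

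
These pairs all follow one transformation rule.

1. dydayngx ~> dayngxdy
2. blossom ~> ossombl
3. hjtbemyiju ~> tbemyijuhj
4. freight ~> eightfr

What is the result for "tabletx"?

bletxta

The transformation: move the first 2 characters to the end (rotate left by 2).
Applying that to "tabletx" gives "bletxta".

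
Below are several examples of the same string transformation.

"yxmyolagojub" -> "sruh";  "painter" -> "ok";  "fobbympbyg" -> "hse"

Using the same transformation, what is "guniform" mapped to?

tu

The pattern: shift every letter 6 places forward in the alphabet (wrapping around), then keep one character in every 3, starting at position 3 (positions 3rd, 6th, 9th, ...).
On "guniform": the first step gives "matoluxs", and the second then gives "tu".
(Check on "fobbympbyg": → "luhhesvhem" → "hse" ✓)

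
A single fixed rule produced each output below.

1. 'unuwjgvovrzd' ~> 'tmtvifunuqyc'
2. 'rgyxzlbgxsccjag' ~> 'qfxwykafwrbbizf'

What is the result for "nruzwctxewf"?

Each output is the input with this applied: shift every letter 1 place backward in the alphabet (wrapping around).
For "nruzwctxewf" the result is "mqtyvbswdve".

mqtyvbswdve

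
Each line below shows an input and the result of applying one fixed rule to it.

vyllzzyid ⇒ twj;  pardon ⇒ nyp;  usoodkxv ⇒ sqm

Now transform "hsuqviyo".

fqs

The pattern: shift every letter 2 places backward in the alphabet (wrapping around), then keep only the first 3 characters.
"hsuqviyo" → "fqsotgwm" → "fqs".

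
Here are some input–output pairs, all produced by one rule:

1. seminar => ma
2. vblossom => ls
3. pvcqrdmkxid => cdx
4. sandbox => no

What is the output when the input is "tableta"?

Each output is the input with this applied: keep one character in every 3, starting at position 3 (positions 3rd, 6th, 9th, ...).
For "tableta" the result is "bt".

bt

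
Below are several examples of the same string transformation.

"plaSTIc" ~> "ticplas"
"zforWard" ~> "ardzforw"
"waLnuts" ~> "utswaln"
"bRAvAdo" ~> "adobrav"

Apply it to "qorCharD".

What's happening: move the last 3 characters to the front (rotate right by 3), then convert every letter to lowercase.
"qorCharD" → "arDqorCh" → "ardqorch".
(Check on "waLnuts": → "utswaLn" → "utswaln" ✓)

ardqorch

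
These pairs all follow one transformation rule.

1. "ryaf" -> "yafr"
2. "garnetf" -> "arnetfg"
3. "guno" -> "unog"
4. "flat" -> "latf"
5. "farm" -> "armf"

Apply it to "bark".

arkb

The pattern: move the first character to the end.
On "bark" that produces "arkb".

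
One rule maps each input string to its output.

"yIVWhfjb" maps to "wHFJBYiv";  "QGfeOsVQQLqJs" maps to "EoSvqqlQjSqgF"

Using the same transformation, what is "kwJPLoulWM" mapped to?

plOULwmKWj

In each case the input is transformed by: move the first 3 characters to the end (rotate left by 3), then flip the case of every letter.
Doing the same to "kwJPLoulWM": "plOULwmKWj".
(Check on "yIVWhfjb": → "WhfjbyIV" → "wHFJBYiv" ✓)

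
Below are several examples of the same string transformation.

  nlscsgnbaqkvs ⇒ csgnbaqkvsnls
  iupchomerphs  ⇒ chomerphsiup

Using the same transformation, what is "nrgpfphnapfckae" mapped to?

The rule is to move the first 3 characters to the end (rotate left by 3).
So "nrgpfphnapfckae" becomes "pfphnapfckaenrg".

pfphnapfckaenrg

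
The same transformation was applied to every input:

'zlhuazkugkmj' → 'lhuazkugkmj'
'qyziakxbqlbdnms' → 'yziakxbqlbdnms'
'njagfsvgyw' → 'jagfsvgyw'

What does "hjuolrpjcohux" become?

juolrpjcohux

The transformation: delete the first character.
"hjuolrpjcohux" → "juolrpjcohux".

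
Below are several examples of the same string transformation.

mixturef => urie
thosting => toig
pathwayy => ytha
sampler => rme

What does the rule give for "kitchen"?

nie

The pattern: sort the characters into reverse alphabetical order, then keep every other character starting from the second (positions 2nd, 4th, 6th, ...).
"kitchen" → "nie".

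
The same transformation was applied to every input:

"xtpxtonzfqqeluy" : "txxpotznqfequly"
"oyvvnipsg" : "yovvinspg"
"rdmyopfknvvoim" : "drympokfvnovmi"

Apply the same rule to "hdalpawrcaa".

dhlaaprwaca

What's happening: swap each adjacent pair of characters (1↔2, 3↔4, ...).
So "hdalpawrcaa" becomes "dhlaaprwaca".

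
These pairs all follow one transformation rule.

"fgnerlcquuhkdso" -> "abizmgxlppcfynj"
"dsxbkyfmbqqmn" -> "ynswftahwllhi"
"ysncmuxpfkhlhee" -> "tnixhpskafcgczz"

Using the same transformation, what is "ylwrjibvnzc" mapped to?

tgrmedwqiux

The pattern: shift every letter 5 places backward in the alphabet (wrapping around).
For "ylwrjibvnzc" the result is "tgrmedwqiux".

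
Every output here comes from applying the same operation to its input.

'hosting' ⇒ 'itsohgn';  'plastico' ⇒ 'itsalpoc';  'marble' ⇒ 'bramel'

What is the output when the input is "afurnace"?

In each case the input is transformed by: reverse the string, then move the first 2 characters to the end (rotate left by 2).
"afurnace" → "anrufaec".
(Check on "plastico": → "ocitsalp" → "itsalpoc" ✓)

anrufaec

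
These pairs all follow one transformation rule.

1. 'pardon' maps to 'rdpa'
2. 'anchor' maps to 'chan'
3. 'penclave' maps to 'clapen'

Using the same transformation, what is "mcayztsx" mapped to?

Looking at the pairs, the operation is to delete the last 2 characters, then swap the front and back halves of the string.
"mcayztsx" → "mcayzt" → "yztmca".

yztmca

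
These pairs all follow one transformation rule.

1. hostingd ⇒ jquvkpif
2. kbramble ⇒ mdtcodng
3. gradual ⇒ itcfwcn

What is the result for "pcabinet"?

Rule — shift every letter 2 places forward in the alphabet (wrapping around).
"pcabinet" → "recdkpgv".

recdkpgv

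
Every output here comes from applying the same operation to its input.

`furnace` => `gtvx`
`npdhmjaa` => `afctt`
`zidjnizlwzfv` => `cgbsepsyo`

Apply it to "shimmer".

Looking at the pairs, the operation is to shift every letter 7 places backward in the alphabet (wrapping around), then delete the first 3 characters.
Applying both steps to "shimmer": "labffxk", then "ffxk".

ffxk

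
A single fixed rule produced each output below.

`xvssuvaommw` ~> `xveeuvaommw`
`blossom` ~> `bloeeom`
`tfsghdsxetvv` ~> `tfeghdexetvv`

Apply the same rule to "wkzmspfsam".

wkzmepfeam

In each case the input is transformed by: replace every "s" with "e".
For "wkzmspfsam" the result is "wkzmepfeam".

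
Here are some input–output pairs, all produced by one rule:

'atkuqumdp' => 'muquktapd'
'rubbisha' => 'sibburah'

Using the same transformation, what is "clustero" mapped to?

The rule is to move the last 2 characters to the front (rotate right by 2), then reverse the string.
For "clustero", step one produces "rocluste"; step two turns that into "etsulcor".

etsulcor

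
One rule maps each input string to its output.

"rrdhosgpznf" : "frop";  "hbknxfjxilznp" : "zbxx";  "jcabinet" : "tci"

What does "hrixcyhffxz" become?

The pattern: keep one character in every 3, starting at position 2 (positions 2nd, 5th, 8th, ...), then move the last character to the front.
Doing the same to "hrixcyhffxz": "zrcf".
(Check on "rrdhosgpznf": → "ropf" → "frop" ✓)

zrcf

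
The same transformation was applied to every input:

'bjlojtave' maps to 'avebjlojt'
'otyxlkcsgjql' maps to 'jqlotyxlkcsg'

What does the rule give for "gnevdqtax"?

taxgnevdq

The rule is to move the last 3 characters to the front (rotate right by 3).
So "gnevdqtax" becomes "taxgnevdq".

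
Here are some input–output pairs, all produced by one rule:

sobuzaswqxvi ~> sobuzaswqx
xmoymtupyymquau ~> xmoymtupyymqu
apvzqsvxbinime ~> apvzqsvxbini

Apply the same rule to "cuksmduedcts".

cuksmduedc

The transformation: delete the last 2 characters.
Doing the same to "cuksmduedcts": "cuksmduedc".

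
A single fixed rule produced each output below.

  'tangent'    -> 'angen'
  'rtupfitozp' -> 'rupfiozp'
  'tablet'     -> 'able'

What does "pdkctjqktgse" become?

pdkcjqkgse

The pattern: remove every "t".
For "pdkctjqktgse" the result is "pdkcjqkgse".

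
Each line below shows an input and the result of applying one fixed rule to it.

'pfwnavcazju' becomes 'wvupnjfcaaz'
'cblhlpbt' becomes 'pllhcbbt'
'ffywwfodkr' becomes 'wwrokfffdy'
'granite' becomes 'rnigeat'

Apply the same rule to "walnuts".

utsnlaw

Looking at the pairs, the operation is to sort the characters into reverse alphabetical order, then move the first character to the end.
On "walnuts": the first step gives "wutsnla", and the second then gives "utsnlaw".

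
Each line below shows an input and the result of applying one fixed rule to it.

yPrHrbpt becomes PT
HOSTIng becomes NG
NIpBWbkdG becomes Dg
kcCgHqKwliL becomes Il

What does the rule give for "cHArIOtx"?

Rule — flip the case of every letter, then keep only the last 2 characters.
Starting from "cHArIOtx": after the first operation, "ChaRioTX"; after the second, "TX".

TX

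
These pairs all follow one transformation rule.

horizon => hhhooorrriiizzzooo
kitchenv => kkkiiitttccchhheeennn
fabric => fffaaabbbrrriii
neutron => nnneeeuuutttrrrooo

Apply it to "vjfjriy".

vvvjjjfffjjjrrriii

The pattern: delete the last character, then repeat every character 3 times.
"vjfjriy" → "vjfjri" → "vvvjjjfffjjjrrriii".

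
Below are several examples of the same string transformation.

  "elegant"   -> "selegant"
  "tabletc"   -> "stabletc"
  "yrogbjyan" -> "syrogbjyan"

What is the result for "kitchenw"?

What's happening: prepend "s".
For "kitchenw" the result is "skitchenw".

skitchenw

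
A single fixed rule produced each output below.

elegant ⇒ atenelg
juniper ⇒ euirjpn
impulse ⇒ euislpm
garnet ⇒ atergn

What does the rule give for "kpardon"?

The transformation: sort the characters into alphabetical order, then take characters alternately from the front and the back (1st, last, 2nd, 2nd-last, ...).
"kpardon" → "adknopr" → "ardpkon".

ardpkon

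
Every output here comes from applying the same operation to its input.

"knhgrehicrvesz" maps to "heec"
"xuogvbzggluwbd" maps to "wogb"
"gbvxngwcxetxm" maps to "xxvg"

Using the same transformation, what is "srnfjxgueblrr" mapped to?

xrne

Looking at the pairs, the operation is to keep one character in every 3, starting at position 3 (positions 3rd, 6th, 9th, ...), then sort the characters into reverse alphabetical order.
Starting from "srnfjxgueblrr": after the first operation, "nxer"; after the second, "xrne".
(Check on "gbvxngwcxetxm": → "vgxx" → "xxvg" ✓)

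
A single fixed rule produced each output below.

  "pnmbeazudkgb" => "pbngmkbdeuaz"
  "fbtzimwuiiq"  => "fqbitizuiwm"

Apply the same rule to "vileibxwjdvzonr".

vrinloezivbdxjw

What's happening: take characters alternately from the front and the back (1st, last, 2nd, 2nd-last, ...).
On "vileibxwjdvzonr" that produces "vrinloezivbdxjw".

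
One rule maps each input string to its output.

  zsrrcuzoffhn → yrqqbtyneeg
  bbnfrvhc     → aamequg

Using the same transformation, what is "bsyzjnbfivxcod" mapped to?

arxyimaehuwbn

Rule — shift every letter 1 place backward in the alphabet (wrapping around), then delete the last character.
For "bsyzjnbfivxcod", step one produces "arxyimaehuwbnc"; step two turns that into "arxyimaehuwbn".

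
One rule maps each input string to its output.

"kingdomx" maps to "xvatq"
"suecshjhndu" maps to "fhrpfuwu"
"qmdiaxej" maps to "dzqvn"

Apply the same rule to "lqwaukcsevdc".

ydjnhxpfr

The transformation: delete the last 3 characters, then shift every letter 13 places forward in the alphabet (wrapping around) — i.e. ROT13.
Applying that to "lqwaukcsevdc" gives "ydjnhxpfr".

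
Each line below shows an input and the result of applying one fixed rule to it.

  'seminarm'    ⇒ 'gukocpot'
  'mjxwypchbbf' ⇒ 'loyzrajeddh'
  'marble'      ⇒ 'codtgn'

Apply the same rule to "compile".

In each case the input is transformed by: swap each adjacent pair of characters (1↔2, 3↔4, ...), then shift every letter 2 places forward in the alphabet (wrapping around).
"compile" → "ocpmlie" → "qeronkg".

qeronkg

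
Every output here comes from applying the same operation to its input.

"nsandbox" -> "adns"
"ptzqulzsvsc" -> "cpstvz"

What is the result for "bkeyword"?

Looking at the pairs, the operation is to sort the characters into alphabetical order, then keep every other character starting from the first (positions 1st, 3rd, 5th, ...).
Starting from "bkeyword": after the first operation, "bdekorwy"; after the second, "beow".

beow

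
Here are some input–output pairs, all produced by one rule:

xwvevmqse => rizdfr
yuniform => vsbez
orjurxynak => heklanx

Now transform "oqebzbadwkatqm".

What's happening: shift every letter 13 places forward in the alphabet (wrapping around) — i.e. ROT13, then delete the first 3 characters.
On "oqebzbadwkatqm": the first step gives "bdromonqjxngdz", and the second then gives "omonqjxngdz".
(Check on "yuniform": → "lhavsbez" → "vsbez" ✓)

omonqjxngdz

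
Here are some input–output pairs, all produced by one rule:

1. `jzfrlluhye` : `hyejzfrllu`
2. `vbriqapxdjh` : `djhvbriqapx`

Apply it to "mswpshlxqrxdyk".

dykmswpshlxqrx

What's happening: move the last 3 characters to the front (rotate right by 3).
Applying that to "mswpshlxqrxdyk" gives "dykmswpshlxqrx".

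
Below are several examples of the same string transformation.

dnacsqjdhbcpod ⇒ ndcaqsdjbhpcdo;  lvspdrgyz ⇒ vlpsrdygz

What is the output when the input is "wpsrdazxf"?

Looking at the pairs, the operation is to swap each adjacent pair of characters (1↔2, 3↔4, ...).
On "wpsrdazxf" that produces "pwrsadxzf".

pwrsadxzf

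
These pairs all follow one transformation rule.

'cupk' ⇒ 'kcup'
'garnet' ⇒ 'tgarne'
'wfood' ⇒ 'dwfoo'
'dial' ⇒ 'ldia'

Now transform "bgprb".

The pattern: move the last character to the front.
So "bgprb" becomes "bbgpr".

bbgpr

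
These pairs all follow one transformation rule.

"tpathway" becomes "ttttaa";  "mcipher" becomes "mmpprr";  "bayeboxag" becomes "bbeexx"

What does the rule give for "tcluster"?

ttuuee

Rule — keep one character in every 3, starting at position 1 (positions 1st, 4th, 7th, ...), then double every character.
Applying both steps to "tcluster": "tue", then "ttuuee".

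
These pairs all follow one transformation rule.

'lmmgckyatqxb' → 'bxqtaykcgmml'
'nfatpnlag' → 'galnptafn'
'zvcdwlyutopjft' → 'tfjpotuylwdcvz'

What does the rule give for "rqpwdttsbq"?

In each case the input is transformed by: reverse the string.
So "rqpwdttsbq" becomes "qbsttdwpqr".

qbsttdwpqr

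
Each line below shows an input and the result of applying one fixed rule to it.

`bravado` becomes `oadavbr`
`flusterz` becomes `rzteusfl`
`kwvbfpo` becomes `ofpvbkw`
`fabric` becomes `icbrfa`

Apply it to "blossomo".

mosoosbl

Looking at the pairs, the operation is to swap each adjacent pair of characters (1↔2, 3↔4, ...), then reverse the string.
On "blossomo": the first step gives "lbsoosom", and the second then gives "mosoosbl".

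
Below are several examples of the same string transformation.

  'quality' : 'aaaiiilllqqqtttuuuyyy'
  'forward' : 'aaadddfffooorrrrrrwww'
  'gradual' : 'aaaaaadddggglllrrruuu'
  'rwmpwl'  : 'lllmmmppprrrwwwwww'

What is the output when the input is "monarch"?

aaaccchhhmmmnnnooorrr

The transformation: sort the characters into alphabetical order, then repeat every character 3 times.
Applying both steps to "monarch": "achmnor", then "aaaccchhhmmmnnnooorrr".
(Check on "forward": → "adforrw" → "aaadddfffooorrrrrrwww" ✓)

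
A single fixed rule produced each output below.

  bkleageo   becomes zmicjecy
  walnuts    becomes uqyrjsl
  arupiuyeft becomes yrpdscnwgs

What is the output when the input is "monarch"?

kfmalpy

Looking at the pairs, the operation is to shift every letter 2 places backward in the alphabet (wrapping around), then take characters alternately from the front and the back (1st, last, 2nd, 2nd-last, ...).
Applying both steps to "monarch": "kmlypaf", then "kfmalpy".
(Check on "walnuts": → "uyjlsrq" → "uqyrjsl" ✓)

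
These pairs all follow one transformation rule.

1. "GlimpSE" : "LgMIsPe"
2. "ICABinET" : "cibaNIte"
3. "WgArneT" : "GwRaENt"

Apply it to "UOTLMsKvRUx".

oultSmVkurX

The transformation: swap each adjacent pair of characters (1↔2, 3↔4, ...), then flip the case of every letter.
Applying both steps to "UOTLMsKvRUx": "OULTsMvKURx", then "oultSmVkurX".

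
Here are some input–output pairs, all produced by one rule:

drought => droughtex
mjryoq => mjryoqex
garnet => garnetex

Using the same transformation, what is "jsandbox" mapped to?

The transformation: append "ex".
For "jsandbox" the result is "jsandboxex".

jsandboxex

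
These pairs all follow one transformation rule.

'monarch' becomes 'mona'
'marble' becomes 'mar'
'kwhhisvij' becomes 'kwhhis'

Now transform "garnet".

Looking at the pairs, the operation is to delete the last 3 characters.
For "garnet" the result is "gar".

gar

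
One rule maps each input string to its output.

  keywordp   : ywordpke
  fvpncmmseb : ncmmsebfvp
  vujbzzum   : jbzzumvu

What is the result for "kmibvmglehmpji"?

Looking at the pairs, the operation is to move the last 2 characters to the front (rotate right by 2), then swap the front and back halves of the string.
For "kmibvmglehmpji" the result is "mglehmpjikmibv".

mglehmpjikmibv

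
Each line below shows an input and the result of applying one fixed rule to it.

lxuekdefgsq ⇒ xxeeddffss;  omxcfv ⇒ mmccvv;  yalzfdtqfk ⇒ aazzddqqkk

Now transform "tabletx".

Each output is the input with this applied: keep every other character starting from the second (positions 2nd, 4th, 6th, ...), then double every character.
On "tabletx": the first step gives "alt", and the second then gives "aalltt".
(Check on "yalzfdtqfk": → "azdqk" → "aazzddqqkk" ✓)

aalltt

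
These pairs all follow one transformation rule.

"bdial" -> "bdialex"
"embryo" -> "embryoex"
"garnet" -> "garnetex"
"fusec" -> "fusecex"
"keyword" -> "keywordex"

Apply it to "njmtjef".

What's happening: append "ex".
Applying that to "njmtjef" gives "njmtjefex".

njmtjefex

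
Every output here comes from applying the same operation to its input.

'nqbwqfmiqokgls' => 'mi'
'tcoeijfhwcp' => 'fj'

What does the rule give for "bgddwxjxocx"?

jx

The transformation: take characters alternately from the front and the back (1st, last, 2nd, 2nd-last, ...), then keep only the last 2 characters.
On "bgddwxjxocx" that produces "jx".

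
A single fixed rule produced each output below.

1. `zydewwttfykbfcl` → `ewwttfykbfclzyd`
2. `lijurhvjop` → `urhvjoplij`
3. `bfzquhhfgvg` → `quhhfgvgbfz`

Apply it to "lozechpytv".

echpytvloz

Each output is the input with this applied: move the first 3 characters to the end (rotate left by 3).
For "lozechpytv" the result is "echpytvloz".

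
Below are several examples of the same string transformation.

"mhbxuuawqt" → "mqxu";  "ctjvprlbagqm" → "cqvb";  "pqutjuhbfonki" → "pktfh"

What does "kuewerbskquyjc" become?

kjwqb

In each case the input is transformed by: take characters alternately from the front and the back (1st, last, 2nd, 2nd-last, ...), then keep one character in every 3, starting at position 1 (positions 1st, 4th, 7th, ...).
Working it through for "kuewerbskquyjc": intermediate "kcujeywueqrkbs", final "kjwqb".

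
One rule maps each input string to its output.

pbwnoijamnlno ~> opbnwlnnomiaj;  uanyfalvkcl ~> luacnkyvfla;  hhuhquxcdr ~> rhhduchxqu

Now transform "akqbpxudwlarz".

Each output is the input with this applied: swap the first and last characters, then take characters alternately from the front and the back (1st, last, 2nd, 2nd-last, ...).
Starting from "akqbpxudwlarz": after the first operation, "zkqbpxudwlara"; after the second, "zakrqablpwxdu".
(Check on "hhuhquxcdr": → "rhuhquxcdh" → "rhhduchxqu" ✓)

zakrqablpwxdu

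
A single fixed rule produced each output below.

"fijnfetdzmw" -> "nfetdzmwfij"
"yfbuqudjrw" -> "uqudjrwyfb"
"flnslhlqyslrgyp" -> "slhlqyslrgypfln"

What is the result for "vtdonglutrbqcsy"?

Rule — move the first 3 characters to the end (rotate left by 3).
"vtdonglutrbqcsy" → "onglutrbqcsyvtd".

onglutrbqcsyvtd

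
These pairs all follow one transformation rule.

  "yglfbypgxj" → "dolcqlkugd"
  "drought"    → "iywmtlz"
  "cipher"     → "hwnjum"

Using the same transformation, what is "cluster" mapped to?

Looking at the pairs, the operation is to shift every letter 5 places forward in the alphabet (wrapping around), then take characters alternately from the front and the back (1st, last, 2nd, 2nd-last, ...).
For "cluster", step one produces "hqzxyjw"; step two turns that into "hwqjzyx".
(Check on "cipher": → "hnumjw" → "hwnjum" ✓)

hwqjzyx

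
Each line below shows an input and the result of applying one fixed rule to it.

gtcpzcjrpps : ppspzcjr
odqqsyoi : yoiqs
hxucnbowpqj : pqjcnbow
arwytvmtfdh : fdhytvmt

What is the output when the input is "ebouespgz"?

The rule is to delete the first 3 characters, then move the last 3 characters to the front (rotate right by 3).
"ebouespgz" → "uespgz" → "pgzues".
(Check on "arwytvmtfdh": → "ytvmtfdh" → "fdhytvmt" ✓)

pgzues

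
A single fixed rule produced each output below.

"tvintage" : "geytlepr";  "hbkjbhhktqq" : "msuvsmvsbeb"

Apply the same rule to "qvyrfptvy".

gbcjaqgej

The transformation: shift every letter 11 places forward in the alphabet (wrapping around), then swap each adjacent pair of characters (1↔2, 3↔4, ...).
Working it through for "qvyrfptvy": intermediate "bgjcqaegj", final "gbcjaqgej".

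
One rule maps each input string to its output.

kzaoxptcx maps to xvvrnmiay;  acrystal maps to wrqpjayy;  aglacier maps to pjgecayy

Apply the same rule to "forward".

uppmdby

In each case the input is transformed by: sort the characters into reverse alphabetical order, then shift every letter 2 places backward in the alphabet (wrapping around).
Starting from "forward": after the first operation, "wrrofda"; after the second, "uppmdby".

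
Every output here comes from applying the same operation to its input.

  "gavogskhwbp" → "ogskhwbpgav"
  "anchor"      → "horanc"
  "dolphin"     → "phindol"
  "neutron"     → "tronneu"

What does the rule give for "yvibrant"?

brantyvi

Looking at the pairs, the operation is to move the first 3 characters to the end (rotate left by 3).
Applying that to "yvibrant" gives "brantyvi".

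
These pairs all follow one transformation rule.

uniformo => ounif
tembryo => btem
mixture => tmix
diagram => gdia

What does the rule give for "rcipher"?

prci

What's happening: delete the last 3 characters, then move the last character to the front.
On "rcipher": the first step gives "rcip", and the second then gives "prci".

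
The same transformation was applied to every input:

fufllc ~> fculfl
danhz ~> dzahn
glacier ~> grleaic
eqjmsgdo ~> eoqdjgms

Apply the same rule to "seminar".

sreamni

Each output is the input with this applied: take characters alternately from the front and the back (1st, last, 2nd, 2nd-last, ...).
For "seminar" the result is "sreamni".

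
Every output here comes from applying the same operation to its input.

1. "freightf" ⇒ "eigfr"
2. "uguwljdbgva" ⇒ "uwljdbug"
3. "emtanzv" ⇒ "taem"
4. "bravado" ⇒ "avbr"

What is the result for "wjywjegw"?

Rule — delete the last 3 characters, then move the first 2 characters to the end (rotate left by 2).
Starting from "wjywjegw": after the first operation, "wjywj"; after the second, "ywjwj".

ywjwj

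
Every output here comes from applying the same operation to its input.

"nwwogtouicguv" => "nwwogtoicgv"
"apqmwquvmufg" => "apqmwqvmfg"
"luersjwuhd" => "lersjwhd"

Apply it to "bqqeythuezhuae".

Rule — remove every "u".
On "bqqeythuezhuae" that produces "bqqeythezhae".

bqqeythezhae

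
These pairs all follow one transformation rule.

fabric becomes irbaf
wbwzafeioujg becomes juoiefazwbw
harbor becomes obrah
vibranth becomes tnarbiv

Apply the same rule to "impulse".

slupmi

What's happening: delete the last character, then reverse the string.
Starting from "impulse": after the first operation, "impuls"; after the second, "slupmi".
(Check on "fabric": → "fabri" → "irbaf" ✓)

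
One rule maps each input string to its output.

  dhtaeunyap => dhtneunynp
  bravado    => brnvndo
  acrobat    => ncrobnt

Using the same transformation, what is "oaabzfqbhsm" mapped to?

What's happening: replace every "a" with "n".
On "oaabzfqbhsm" that produces "onnbzfqbhsm".

onnbzfqbhsm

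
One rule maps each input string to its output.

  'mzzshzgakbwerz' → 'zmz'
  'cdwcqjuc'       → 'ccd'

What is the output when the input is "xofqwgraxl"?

lxo

The rule is to move the first 2 characters to the end (rotate left by 2), then keep only the last 3 characters.
For "xofqwgraxl" the result is "lxo".
(Check on "mzzshzgakbwerz": → "zshzgakbwerzmz" → "zmz" ✓)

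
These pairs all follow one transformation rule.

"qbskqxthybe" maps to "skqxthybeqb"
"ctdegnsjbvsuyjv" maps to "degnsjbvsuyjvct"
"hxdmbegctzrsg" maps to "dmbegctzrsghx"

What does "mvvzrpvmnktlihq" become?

The rule is to move the first 2 characters to the end (rotate left by 2).
So "mvvzrpvmnktlihq" becomes "vzrpvmnktlihqmv".

vzrpvmnktlihqmv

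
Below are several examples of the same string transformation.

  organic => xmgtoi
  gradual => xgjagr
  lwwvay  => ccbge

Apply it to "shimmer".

nosskx

Each output is the input with this applied: shift every letter 6 places forward in the alphabet (wrapping around), then delete the first character.
For "shimmer", step one produces "ynosskx"; step two turns that into "nosskx".
(Check on "organic": → "uxmgtoi" → "xmgtoi" ✓)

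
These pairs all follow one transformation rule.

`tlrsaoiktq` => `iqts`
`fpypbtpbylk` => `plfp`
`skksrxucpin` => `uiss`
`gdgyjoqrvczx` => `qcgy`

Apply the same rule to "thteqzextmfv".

emte

Each output is the input with this applied: keep one character in every 3, starting at position 1 (positions 1st, 4th, 7th, ...), then swap the front and back halves of the string.
"thteqzextmfv" → "teem" → "emte".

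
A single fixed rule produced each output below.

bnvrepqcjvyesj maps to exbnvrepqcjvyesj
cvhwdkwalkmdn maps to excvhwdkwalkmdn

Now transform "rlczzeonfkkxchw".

exrlczzeonfkkxchw

What's happening: prepend "ex".
"rlczzeonfkkxchw" → "exrlczzeonfkkxchw".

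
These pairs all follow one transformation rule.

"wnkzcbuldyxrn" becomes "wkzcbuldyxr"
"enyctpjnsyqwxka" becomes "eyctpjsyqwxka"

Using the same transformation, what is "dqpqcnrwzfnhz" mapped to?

The rule is to remove every "n".
Doing the same to "dqpqcnrwzfnhz": "dqpqcrwzfhz".

dqpqcrwzfhz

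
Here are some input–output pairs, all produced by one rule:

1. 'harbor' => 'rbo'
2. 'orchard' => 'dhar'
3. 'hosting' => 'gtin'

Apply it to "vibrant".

Looking at the pairs, the operation is to delete the first 3 characters, then move the last character to the front.
On "vibrant": the first step gives "rant", and the second then gives "tran".

tran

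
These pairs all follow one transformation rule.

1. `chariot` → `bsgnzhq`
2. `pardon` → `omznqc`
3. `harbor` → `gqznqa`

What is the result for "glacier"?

In each case the input is transformed by: shift every letter 1 place backward in the alphabet (wrapping around), then take characters alternately from the front and the back (1st, last, 2nd, 2nd-last, ...).
Applying that to "glacier" gives "fqkdzhb".

fqkdzhb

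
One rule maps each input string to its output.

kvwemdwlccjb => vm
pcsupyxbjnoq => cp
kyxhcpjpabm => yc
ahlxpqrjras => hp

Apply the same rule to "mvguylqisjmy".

The transformation: keep one character in every 3, starting at position 2 (positions 2nd, 5th, 8th, ...), then delete the last 2 characters.
Starting from "mvguylqisjmy": after the first operation, "vyim"; after the second, "vy".

vy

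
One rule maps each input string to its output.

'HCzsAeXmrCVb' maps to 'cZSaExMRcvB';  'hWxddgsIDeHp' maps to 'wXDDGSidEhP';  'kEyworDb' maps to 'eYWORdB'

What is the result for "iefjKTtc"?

Each output is the input with this applied: flip the case of every letter, then delete the first character.
Working it through for "iefjKTtc": intermediate "IEFJktTC", final "EFJktTC".

EFJktTC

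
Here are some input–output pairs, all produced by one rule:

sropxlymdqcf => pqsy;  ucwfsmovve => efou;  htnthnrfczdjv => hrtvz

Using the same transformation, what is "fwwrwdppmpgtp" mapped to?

fpppr

In each case the input is transformed by: keep one character in every 3, starting at position 1 (positions 1st, 4th, 7th, ...), then sort the characters into alphabetical order.
Starting from "fwwrwdppmpgtp": after the first operation, "frppp"; after the second, "fpppr".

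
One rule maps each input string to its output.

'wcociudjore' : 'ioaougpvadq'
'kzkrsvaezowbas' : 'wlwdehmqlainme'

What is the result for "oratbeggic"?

The transformation: shift every letter 12 places forward in the alphabet (wrapping around).
So "oratbeggic" becomes "admfnqssuo".

admfnqssuo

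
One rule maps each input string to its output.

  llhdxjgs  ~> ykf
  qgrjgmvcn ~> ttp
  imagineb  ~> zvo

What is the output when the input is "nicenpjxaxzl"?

Each output is the input with this applied: shift every letter 13 places forward in the alphabet (wrapping around) — i.e. ROT13, then keep one character in every 3, starting at position 2 (positions 2nd, 5th, 8th, ...).
Starting from "nicenpjxaxzl": after the first operation, "avpracwknkmy"; after the second, "vakm".

vakm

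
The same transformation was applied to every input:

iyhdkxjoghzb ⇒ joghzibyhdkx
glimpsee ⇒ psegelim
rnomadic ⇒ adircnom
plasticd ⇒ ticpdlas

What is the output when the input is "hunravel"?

avehlunr

What's happening: swap the first and last characters, then swap the front and back halves of the string.
For "hunravel", step one produces "lunraveh"; step two turns that into "avehlunr".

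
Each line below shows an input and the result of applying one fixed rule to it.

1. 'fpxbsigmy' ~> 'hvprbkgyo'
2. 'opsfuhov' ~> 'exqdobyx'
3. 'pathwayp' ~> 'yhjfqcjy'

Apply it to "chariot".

In each case the input is transformed by: shift every letter 9 places forward in the alphabet (wrapping around), then reverse the string.
For "chariot", step one produces "lqjarxc"; step two turns that into "cxrajql".
(Check on "pathwayp": → "yjcqfjhy" → "yhjfqcjy" ✓)

cxrajql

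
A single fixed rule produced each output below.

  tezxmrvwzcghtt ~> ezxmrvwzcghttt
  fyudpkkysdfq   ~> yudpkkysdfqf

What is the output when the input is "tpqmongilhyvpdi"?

pqmongilhyvpdit

Rule — move the first character to the end.
Doing the same to "tpqmongilhyvpdi": "pqmongilhyvpdit".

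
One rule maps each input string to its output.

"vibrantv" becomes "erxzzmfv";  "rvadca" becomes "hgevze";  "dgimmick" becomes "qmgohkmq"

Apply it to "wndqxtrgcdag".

The rule is to shift every letter 4 places forward in the alphabet (wrapping around), then swap the front and back halves of the string.
For "wndqxtrgcdag", step one produces "arhubxvkghek"; step two turns that into "vkghekarhubx".

vkghekarhubx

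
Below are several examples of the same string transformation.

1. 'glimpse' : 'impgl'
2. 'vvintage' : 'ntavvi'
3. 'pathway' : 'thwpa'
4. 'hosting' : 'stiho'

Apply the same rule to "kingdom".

Rule — delete the last 2 characters, then move the last 3 characters to the front (rotate right by 3).
On "kingdom": the first step gives "kingd", and the second then gives "ngdki".

ngdki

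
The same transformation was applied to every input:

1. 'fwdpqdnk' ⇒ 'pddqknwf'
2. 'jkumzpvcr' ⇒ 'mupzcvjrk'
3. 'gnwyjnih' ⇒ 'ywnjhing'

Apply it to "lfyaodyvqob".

What's happening: move the first 2 characters to the end (rotate left by 2), then swap each adjacent pair of characters (1↔2, 3↔4, ...).
Starting from "lfyaodyvqob": after the first operation, "yaodyvqoblf"; after the second, "aydovyoqlbf".
(Check on "jkumzpvcr": → "umzpvcrjk" → "mupzcvjrk" ✓)

aydovyoqlbf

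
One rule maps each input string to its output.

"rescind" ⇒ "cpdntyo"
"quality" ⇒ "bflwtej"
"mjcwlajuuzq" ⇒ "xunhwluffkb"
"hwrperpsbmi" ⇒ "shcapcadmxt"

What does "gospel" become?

rzdapw

Rule — shift every letter 11 places forward in the alphabet (wrapping around).
Applying that to "gospel" gives "rzdapw".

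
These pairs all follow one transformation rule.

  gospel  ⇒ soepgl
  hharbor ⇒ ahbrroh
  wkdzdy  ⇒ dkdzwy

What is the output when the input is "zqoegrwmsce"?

oqgewrsmecz

In each case the input is transformed by: move the first character to the end, then swap each adjacent pair of characters (1↔2, 3↔4, ...).
For "zqoegrwmsce", step one produces "qoegrwmscez"; step two turns that into "oqgewrsmecz".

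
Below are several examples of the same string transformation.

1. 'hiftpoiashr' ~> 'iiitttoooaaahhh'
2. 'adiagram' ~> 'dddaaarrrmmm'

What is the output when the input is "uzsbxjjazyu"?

zzzbbbjjjaaayyy

Looking at the pairs, the operation is to keep every other character starting from the second (positions 2nd, 4th, 6th, ...), then repeat every character 3 times.
"uzsbxjjazyu" → "zbjay" → "zzzbbbjjjaaayyy".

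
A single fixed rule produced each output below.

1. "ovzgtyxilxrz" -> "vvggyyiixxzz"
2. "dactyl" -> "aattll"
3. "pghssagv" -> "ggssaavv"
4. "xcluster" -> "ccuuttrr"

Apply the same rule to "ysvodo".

The transformation: keep every other character starting from the second (positions 2nd, 4th, 6th, ...), then double every character.
Working it through for "ysvodo": intermediate "soo", final "ssoooo".
(Check on "ovzgtyxilxrz": → "vgyixz" → "vvggyyiixxzz" ✓)

ssoooo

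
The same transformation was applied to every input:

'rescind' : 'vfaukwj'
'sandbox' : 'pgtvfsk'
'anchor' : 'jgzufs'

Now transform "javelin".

fadwnsb

The rule is to reverse the string, then shift every letter 8 places backward in the alphabet (wrapping around).
Working it through for "javelin": intermediate "nilevaj", final "fadwnsb".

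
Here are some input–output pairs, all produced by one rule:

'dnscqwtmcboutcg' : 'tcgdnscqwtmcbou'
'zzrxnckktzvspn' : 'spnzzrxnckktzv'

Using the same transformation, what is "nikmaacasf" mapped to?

asfnikmaac

Each output is the input with this applied: move the last 3 characters to the front (rotate right by 3).
"nikmaacasf" → "asfnikmaac".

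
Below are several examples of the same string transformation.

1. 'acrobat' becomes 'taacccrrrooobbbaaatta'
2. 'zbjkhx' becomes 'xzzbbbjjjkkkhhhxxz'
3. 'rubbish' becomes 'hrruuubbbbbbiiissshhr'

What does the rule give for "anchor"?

Each output is the input with this applied: repeat every character 3 times, then swap the first and last characters.
"anchor" → "raannnccchhhooorra".

raannnccchhhooorra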